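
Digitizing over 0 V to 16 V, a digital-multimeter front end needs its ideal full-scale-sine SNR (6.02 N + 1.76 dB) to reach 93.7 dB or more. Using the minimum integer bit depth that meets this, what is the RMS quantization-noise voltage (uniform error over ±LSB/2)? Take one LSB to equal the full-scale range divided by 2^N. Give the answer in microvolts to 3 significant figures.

Full-scale range = 16 V.
Solving 6.02 N ≥ 93.7 − 1.76: N ≥ 15.272. Round up → N = 16.
LSB = 16 V / 2^16 = 244.14 µV.
RMS noise = LSB/√12 = 70.5 µV.

70.5 µV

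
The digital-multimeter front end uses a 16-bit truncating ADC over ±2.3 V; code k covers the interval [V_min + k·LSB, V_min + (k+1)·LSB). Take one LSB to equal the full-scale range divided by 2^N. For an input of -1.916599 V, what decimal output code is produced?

Span: 2.3 V − (-2.3 V) = 4.6 V. LSB = 4.6 V / 2^16 ≈ 70.19 µV.
code = ⌊(V_in − V_min)/LSB⌋ = ⌊(V_in − V_min) × 2^16 / range⌋
     = ⌊(-1.916599 − (-2.3)) × 65536 / 4.6⌋ = ⌊0.383401 × 65536/4.6⌋
     = ⌊5462.297⌋ = 5462.

5462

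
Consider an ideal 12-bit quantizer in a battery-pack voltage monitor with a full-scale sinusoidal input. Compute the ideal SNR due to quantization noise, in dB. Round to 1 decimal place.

For an ideal N-bit converter with full-scale sine input, SNR = 6.02 N + 1.76 dB. SNR = 6.02 × 12 + 1.76 = 72.24 + 1.76 = 74.00 dB.

74.0 dB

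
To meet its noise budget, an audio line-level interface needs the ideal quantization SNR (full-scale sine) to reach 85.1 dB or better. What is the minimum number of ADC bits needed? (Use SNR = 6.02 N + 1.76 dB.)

14 bits

6.02 N + 1.76 ≥ 85.1 gives N ≥ 13.844, so the minimum integer is 14.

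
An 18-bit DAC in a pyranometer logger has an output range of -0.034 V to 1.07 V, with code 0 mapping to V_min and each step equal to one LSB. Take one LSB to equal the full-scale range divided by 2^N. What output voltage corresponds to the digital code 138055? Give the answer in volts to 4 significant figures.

The full-scale span is 1.07 − (-0.034) = 1.104 V. LSB = 1.104 V / 2^18.
V_out = -0.034 + 138055 × (1.104/262144) V
      = -0.034 V + 0.581408 V = 0.547408 V.

0.5474 V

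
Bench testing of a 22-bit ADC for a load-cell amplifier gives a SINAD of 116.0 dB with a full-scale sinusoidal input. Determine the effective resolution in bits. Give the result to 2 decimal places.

ENOB = (SINAD − 1.76) / 6.02 = (116.0 − 1.76) / 6.02 = 114.24 / 6.02 = 18.9767.

18.98 bits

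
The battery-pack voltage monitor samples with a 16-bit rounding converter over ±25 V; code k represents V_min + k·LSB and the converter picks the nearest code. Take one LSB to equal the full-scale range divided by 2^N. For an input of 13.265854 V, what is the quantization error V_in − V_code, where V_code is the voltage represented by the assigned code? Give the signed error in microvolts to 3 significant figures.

−137 µV

Range = 25 − (-25) = 50 V. LSB = 50 V / 2^16 ≈ 0.7629 mV.
(13.265854 − (-25)) / LSB = 38.265854 × 65536/50 = 50155.8202. Nearest integer: k = 50156.
V_code = -25 + (50156/65536) × 50 = 13.265991211 V.
V_in − V_code = 13.265854 − (13.265991211) = −137 µV.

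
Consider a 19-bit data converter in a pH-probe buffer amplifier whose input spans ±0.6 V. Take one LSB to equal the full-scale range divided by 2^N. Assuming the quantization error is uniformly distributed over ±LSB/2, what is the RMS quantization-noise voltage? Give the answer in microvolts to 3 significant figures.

Full-scale range = 0.6 V − (-0.6 V) = 1.2 V.
One LSB is 1.2 V / 524288 = 2.2888 µV.
σ_q = LSB/√12 = 2.2888 µV/3.4641 = 0.661 µV.

0.661 µV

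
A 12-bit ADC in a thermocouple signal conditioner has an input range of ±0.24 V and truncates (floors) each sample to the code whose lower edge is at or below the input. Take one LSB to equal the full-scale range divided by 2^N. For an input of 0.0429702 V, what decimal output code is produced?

Full-scale range = 0.24 V − (-0.24 V) = 0.48 V. LSB = 0.48 V / 2^12 ≈ 117.2 µV.
code = ⌊(V_in − V_min)/LSB⌋ = ⌊(V_in − V_min) × 2^12 / range⌋
     = ⌊(0.0429702 − (-0.24)) × 4096 / 0.48⌋ = ⌊0.2829702 × 4096/0.48⌋
     = ⌊2414.679⌋ = 2414.

2414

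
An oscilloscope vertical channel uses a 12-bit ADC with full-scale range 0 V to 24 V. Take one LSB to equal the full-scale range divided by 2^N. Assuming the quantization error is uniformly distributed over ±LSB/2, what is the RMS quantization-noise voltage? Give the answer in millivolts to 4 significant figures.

Range is 24 V.
One LSB is 24 V / 4096 = 5.85938 mV.
RMS of a uniform error over width LSB is LSB/√12 = 1.691 mV.

1.691 mV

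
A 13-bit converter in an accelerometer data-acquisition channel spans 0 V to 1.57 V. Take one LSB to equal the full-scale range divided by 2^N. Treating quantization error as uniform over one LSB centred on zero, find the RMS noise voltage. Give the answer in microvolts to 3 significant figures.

55.3 µV

Range is 1.57 V.
LSB = 1.57 V / 2^13 = 191.65 µV.
σ_q = LSB/√12 = 191.65 µV/3.4641 = 55.3 µV.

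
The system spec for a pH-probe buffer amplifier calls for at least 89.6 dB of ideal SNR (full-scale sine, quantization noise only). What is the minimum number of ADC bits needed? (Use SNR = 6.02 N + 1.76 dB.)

Required N = ⌈(89.6 − 1.76)/6.02⌉ = ⌈14.591⌉ = 15.

15 bits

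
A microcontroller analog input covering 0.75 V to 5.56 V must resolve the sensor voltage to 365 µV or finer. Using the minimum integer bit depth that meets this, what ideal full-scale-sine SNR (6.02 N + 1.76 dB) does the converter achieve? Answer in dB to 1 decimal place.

86.0 dB

Span: 5.56 V − (0.75 V) = 4.81 V.
Required number of levels: 4.81/365 µV = 13178; smallest N with 2^N ≥ that is 14.
SNR = 6.02 × 14 + 1.76 = 86.04 dB.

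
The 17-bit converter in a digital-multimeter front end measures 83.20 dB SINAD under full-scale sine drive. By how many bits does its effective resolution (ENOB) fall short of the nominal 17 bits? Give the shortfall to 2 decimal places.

3.47 bits

ENOB = (SINAD − 1.76)/6.02 = (83.20 − 1.76)/6.02 = 13.5282 bits.
17 − 13.5282 = 3.47 bits below nominal.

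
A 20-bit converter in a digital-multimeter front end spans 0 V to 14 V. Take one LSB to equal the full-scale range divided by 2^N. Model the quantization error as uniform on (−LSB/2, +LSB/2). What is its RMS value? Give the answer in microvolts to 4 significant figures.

3.854 µV

Full-scale range = 14 V.
Step size = 14/1048576 V = 13.3514 µV.
V_rms = LSB/√12 = 13.3514 µV / √12 = 3.854 µV.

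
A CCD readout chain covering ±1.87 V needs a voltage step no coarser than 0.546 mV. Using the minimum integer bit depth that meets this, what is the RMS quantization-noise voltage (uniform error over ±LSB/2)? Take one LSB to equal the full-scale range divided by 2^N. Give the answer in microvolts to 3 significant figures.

Full-scale range = 1.87 V − (-1.87 V) = 3.74 V.
Levels needed ≥ 3.74/0.546 mV = 6850. 2^13 = 8192 suffices, so N_min = 13.
LSB = 3.74 V / 2^13 = 456.54 µV.
RMS noise = LSB/√12 = 132 µV.

132 µV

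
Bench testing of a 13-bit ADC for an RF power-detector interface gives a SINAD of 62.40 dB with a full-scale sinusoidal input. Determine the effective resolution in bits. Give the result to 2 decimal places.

Inverting SNR = 6.02 N + 1.76: N_eff = (62.40 − 1.76)/6.02 = 10.0731.

10.07 bits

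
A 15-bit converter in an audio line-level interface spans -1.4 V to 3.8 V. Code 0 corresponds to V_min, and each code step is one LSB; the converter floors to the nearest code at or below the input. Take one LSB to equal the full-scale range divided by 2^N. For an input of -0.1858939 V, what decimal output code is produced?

7650

Span: 3.8 V − (-1.4 V) = 5.2 V. LSB = 5.2 V / 2^15 ≈ 158.7 µV.
(V_in − V_min) × 2^15/range = (-0.1858939 − (-1.4)) × 32768/5.2 = 7650.736.
Floor → code = 7650.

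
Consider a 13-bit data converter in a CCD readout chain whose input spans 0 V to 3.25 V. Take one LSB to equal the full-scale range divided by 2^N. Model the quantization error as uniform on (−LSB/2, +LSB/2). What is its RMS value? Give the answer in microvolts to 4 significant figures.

114.5 µV

Range is 3.25 V.
LSB = 3.25 V ÷ 2^13 = 3.25/8192 V = 396.729 µV.
RMS of a uniform error over width LSB is LSB/√12 = 114.5 µV.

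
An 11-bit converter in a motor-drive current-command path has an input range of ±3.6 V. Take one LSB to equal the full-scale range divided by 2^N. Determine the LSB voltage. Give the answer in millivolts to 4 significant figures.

3.516 mV

The full-scale span is 3.6 − (-3.6) = 7.2 V.
There are 2^11 = 2048 steps.
LSB = 7.2 V / 2^11 = 3.516 mV.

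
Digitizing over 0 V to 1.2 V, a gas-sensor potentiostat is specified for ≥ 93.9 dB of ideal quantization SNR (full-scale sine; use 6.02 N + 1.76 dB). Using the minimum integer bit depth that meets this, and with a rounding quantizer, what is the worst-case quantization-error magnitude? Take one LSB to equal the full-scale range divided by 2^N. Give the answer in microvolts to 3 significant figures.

Range is 1.2 V.
Solving 6.02 N ≥ 93.9 − 1.76: N ≥ 15.306. Round up → N = 16.
Step size = 1.2/65536 V = 18.311 µV.
|e|_max = LSB/2 = 9.16 µV.

9.16 µV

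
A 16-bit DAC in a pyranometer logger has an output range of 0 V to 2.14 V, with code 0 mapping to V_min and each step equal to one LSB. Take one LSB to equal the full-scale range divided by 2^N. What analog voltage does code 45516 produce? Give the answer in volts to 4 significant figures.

Range is 2.14 V. LSB = 2.14 V / 2^16.
Output = V_min + (45516/65536) × range = 0 + 0.694519 × 2.14 V
      = 0 + 1.48627 = 1.48627 V.

1.486 V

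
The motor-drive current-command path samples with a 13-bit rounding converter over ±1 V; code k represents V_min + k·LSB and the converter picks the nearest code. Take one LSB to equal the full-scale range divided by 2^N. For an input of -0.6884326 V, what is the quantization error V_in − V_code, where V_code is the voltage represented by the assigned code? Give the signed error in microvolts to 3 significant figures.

Span: 1 V − (-1 V) = 2 V. LSB = 2 V / 2^13 ≈ 244.1 µV.
Position in LSBs: (-0.6884326 − (-1)) × 8192/2 = 1276.1801; rounding gives k = 1276.
Reconstructed level: -1 + 1276 × 2/8192 V = -0.6884765625 V.
V_in − V_code = -0.6884326 − (-0.6884765625) = +44.0 µV.

+44.0 µV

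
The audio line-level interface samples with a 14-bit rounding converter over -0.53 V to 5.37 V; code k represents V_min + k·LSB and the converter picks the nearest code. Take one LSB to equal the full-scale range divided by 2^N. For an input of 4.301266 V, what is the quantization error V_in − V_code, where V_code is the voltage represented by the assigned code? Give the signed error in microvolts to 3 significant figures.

Full-scale range = 5.37 V − (-0.53 V) = 5.9 V. LSB = 5.9 V / 2^14 ≈ 360.1 µV.
(V_in − V_min)/LSB = (4.301266 − (-0.53)) × 16384/5.9 = 13416.1800 → nearest code k = 13416.
Reconstructed level: -0.53 + 13416 × 5.9/16384 V = 4.3012011719 V.
e = 4.301266 − (4.3012011719) = +64.8 µV.

+64.8 µV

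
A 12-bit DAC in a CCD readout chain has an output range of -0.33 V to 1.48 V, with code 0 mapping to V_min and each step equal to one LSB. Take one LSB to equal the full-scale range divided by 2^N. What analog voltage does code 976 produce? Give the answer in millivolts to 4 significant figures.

101.3 mV

Full-scale range = 1.48 V − (-0.33 V) = 1.81 V. LSB = 1.81 V / 2^12.
V_out = V_min + code × LSB = -0.33 V + 976 × 1.81 V / 4096
      = -0.33 + 0.431289 = 0.101289 V.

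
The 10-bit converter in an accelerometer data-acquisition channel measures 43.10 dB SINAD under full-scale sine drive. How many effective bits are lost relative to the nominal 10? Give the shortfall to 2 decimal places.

3.13 bits

Effective bits = (43.10 − 1.76)/6.02 = 6.8671.
10 − 6.8671 = 3.13 bits below nominal.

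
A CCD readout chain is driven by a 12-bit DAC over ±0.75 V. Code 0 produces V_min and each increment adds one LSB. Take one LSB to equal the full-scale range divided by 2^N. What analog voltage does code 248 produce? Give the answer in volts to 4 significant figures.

Full-scale range = 0.75 V − (-0.75 V) = 1.5 V. LSB = 1.5 V / 2^12.
V_out = -0.75 + 248 × (1.5/4096) V
      = -0.75 + 0.0908203 = -0.659180 V.

-0.6592 V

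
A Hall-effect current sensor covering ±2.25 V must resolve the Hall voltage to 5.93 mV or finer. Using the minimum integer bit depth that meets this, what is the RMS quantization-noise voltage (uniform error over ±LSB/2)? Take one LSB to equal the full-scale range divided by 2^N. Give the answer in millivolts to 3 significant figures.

1.27 mV

The full-scale span is 2.25 − (-2.25) = 4.5 V.
Need 2^N ≥ 4.5 V / 5.93 mV = 758.9 → N_min = 10.
LSB = 4.5 V / 2^10 = 4.3945 mV.
σ_q = LSB/√12 = 4.3945 mV/3.4641 = 1.27 mV.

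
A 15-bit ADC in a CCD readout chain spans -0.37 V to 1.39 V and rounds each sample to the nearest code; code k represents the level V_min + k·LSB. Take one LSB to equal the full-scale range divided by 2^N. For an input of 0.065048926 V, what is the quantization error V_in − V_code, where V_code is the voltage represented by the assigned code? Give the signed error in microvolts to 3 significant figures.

Span: 1.39 V − (-0.37 V) = 1.76 V. LSB = 1.76 V / 2^15 ≈ 53.71 µV.
Position in LSBs: (0.065048926 − (-0.37)) × 32768/1.76 = 8099.8200; rounding gives k = 8100.
Reconstructed level: -0.37 + 8100 × 1.76/32768 V = 0.065058593750 V.
Error = V_in − V_code = 0.065048926 − (0.065058593750) = −9.67 µV.

−9.67 µV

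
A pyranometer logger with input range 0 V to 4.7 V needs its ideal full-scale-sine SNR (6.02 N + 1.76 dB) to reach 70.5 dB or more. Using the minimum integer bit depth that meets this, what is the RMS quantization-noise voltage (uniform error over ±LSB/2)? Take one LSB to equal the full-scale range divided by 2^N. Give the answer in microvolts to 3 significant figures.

Range is 4.7 V.
Solving 6.02 N ≥ 70.5 − 1.76: N ≥ 11.419. Round up → N = 12.
Step size = 4.7/4096 V = 1.1475 mV.
V_rms = LSB/√12 = 331 µV.

331 µV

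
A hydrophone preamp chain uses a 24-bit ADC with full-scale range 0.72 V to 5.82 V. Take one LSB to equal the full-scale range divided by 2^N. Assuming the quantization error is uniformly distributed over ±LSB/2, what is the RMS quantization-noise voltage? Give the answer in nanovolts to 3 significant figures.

Full-scale range = 5.82 V − (0.72 V) = 5.1 V.
One LSB is 5.1 V / 16777216 = 303.98 nV.
For a uniform distribution on [−LSB/2, +LSB/2], V_rms = LSB/√12 = 303.98 nV/3.4641 = 87.8 nV.

87.8 nV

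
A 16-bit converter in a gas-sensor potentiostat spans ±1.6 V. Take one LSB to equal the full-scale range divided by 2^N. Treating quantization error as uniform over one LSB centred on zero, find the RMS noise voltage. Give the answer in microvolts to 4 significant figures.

14.10 µV

Full-scale range = 1.6 V − (-1.6 V) = 3.2 V.
LSB = 3.2 V / 2^16 = 48.8281 µV.
V_rms = LSB/√12 = 48.8281 µV / √12 = 14.10 µV.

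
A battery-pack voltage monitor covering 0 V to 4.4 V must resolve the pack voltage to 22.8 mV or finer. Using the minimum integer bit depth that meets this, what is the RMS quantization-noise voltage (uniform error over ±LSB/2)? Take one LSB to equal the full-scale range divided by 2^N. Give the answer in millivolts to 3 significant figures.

4.96 mV

Span = 4.4 V.
Need 2^N ≥ 4.4 V / 22.8 mV = 193.0 → N_min = 8.
LSB = 4.4 V ÷ 2^8 = 4.4/256 V = 17.188 mV.
σ_q = LSB/√12 = 17.188 mV/3.4641 = 4.96 mV.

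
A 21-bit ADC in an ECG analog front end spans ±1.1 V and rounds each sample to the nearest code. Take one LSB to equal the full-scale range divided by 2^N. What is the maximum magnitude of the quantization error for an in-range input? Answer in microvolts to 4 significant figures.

Span: 1.1 V − (-1.1 V) = 2.2 V.
LSB = 2.2 V / 2^21 = 1.04904 µV.
Worst-case error for round-to-nearest is half an LSB: 0.5245 µV.

0.5245 µV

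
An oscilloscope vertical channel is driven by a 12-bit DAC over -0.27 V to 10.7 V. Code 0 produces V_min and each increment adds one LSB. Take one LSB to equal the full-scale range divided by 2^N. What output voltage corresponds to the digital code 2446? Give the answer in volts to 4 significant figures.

6.281 V

Range = 10.7 − (-0.27) = 10.97 V. LSB = 10.97 V / 2^12.
V_out = V_min + code × LSB = -0.27 V + 2446 × 10.97 V / 4096
      = -0.27 V + 6.55093 V = 6.28093 V.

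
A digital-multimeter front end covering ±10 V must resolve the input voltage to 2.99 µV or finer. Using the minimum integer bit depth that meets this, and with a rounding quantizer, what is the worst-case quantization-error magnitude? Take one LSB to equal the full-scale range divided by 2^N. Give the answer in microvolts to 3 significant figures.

1.19 µV

Full-scale range = 10 V − (-10 V) = 20 V.
Required number of levels: 20/2.99 µV = 6.6890e6; smallest N with 2^N ≥ that is 23.
One LSB is 20 V / 8388608 = 2.3842 µV.
Max error for round-to-nearest is LSB/2 = 1.19 µV.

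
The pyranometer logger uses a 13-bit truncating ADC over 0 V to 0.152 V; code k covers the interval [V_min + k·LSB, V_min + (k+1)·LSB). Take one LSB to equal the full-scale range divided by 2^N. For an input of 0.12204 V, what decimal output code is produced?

Span = 0.152 V. LSB = 0.152 V / 2^13 ≈ 18.55 µV.
code = ⌊(V_in − V_min)/LSB⌋ = ⌊(V_in − V_min) × 2^13 / range⌋
     = ⌊(0.12204 − (0)) × 8192 / 0.152⌋ = ⌊0.12204 × 8192/0.152⌋
     = ⌊6577.314⌋ = 6577.

6577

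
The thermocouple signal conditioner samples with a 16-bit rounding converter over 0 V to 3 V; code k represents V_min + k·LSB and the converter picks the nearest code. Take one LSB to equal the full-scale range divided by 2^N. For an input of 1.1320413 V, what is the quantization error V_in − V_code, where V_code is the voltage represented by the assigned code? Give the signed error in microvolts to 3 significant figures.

−8.26 µV

Range is 3 V. LSB = 3 V / 2^16 ≈ 45.78 µV.
Position in LSBs: (1.1320413 − (0)) × 65536/3 = 24729.8195; rounding gives k = 24730.
V_code = V_min + k × range/2^16 = 0 + 24730 × 3/65536 = 1.1320495605 V.
V_in − V_code = 1.1320413 − (1.1320495605) = −8.26 µV.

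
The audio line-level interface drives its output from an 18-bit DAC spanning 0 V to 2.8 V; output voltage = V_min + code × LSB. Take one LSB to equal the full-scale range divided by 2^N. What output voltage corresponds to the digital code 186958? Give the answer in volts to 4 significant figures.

1.997 V

Full-scale range = 2.8 V. LSB = 2.8 V / 2^18.
Output = V_min + (186958/262144) × range = 0 + 0.713188 × 2.8 V
      = 0 + 1.99693 = 1.99693 V.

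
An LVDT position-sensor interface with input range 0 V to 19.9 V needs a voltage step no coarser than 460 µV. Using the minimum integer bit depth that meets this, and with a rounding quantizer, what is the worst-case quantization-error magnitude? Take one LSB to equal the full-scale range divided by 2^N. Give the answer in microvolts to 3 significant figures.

152 µV

Span = 19.9 V.
Levels needed ≥ 19.9/460 µV = 43260. 2^16 = 65536 suffices, so N_min = 16.
LSB = 19.9 V / 2^16 = 303.65 µV.
|e|_max = LSB/2 = 152 µV.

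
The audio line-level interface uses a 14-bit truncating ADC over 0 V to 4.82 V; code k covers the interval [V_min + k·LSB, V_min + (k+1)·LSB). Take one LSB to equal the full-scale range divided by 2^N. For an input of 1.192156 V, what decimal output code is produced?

Range is 4.82 V. LSB = 4.82 V / 2^14 ≈ 294.2 µV.
(V_in − V_min) × 2^14/range = (1.192156 − (0)) × 16384/4.82 = 4052.341.
Floor → code = 4052.

4052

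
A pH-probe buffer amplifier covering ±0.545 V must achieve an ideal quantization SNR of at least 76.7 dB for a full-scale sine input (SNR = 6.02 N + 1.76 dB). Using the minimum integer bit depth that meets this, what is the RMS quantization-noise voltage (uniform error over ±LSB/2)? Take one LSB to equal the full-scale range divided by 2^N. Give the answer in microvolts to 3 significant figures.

38.4 µV

Full-scale range = 0.545 V − (-0.545 V) = 1.09 V.
6.02 N + 1.76 ≥ 76.7 gives N ≥ 12.449, so the minimum integer is 13.
Step size = 1.09/8192 V = 133.06 µV.
V_rms = LSB/√12 = 38.4 µV.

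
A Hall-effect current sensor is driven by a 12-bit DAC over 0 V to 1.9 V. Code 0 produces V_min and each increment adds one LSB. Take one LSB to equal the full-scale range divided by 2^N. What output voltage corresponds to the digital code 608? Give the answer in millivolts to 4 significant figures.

282.0 mV

Range is 1.9 V. LSB = 1.9 V / 2^12.
V_out = 0 + 608 × (1.9/4096) V
      = 0 + 0.282031 = 0.282031 V.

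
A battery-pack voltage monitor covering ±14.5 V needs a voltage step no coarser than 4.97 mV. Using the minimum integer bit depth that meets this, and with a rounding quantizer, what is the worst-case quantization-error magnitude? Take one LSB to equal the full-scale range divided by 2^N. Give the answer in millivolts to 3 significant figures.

The full-scale span is 14.5 − (-14.5) = 29 V.
Levels needed ≥ 29/4.97 mV = 5835. 2^13 = 8192 suffices, so N_min = 13.
LSB = 29 V / 2^13 = 3.5400 mV.
Half an LSB is 1.77 mV.

1.77 mV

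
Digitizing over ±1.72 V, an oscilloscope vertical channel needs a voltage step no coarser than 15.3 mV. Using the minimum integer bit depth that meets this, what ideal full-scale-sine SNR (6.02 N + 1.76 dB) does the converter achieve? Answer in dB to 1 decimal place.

49.9 dB

Full-scale range = 1.72 V − (-1.72 V) = 3.44 V.
3.44 V / 15.3 mV = 224.8. Since 2^7 = 128 and 2^8 = 256, N = 8.
6.02(8) + 1.76 = 49.92 dB.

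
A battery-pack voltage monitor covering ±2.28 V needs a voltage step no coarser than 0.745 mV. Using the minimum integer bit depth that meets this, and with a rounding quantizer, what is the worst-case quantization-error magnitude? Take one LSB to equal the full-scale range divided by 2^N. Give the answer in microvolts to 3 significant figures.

278 µV

Range = 2.28 − (-2.28) = 4.56 V.
Need 2^N ≥ 4.56 V / 0.745 mV = 6121 → N_min = 13.
LSB = 4.56 V / 2^13 = 0.55664 mV.
|e|_max = LSB/2 = 278 µV.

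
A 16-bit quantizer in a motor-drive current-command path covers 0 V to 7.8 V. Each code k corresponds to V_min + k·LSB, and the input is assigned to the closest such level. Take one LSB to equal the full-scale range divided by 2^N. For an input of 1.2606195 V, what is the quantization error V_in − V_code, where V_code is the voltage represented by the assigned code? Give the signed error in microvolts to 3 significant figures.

Range is 7.8 V. LSB = 7.8 V / 2^16 ≈ 119.0 µV.
(1.2606195 − (0)) / LSB = 1.2606195 × 65536/7.8 = 10591.7897. Nearest integer: k = 10592.
Reconstructed level: 0 + 10592 × 7.8/65536 V = 1.2606445313 V.
Error = V_in − V_code = 1.2606195 − (1.2606445313) = −25.0 µV.

−25.0 µV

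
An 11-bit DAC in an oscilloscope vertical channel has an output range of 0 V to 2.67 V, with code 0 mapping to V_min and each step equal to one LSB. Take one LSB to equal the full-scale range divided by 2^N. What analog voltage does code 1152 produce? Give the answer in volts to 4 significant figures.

Full-scale range = 2.67 V. LSB = 2.67 V / 2^11.
Output = V_min + (1152/2048) × range = 0 + 0.562500 × 2.67 V
      = 0 + 1.50188 = 1.50188 V.

1.502 V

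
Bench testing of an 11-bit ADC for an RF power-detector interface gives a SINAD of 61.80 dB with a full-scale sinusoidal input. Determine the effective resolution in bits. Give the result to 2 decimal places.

9.97 bits

Inverting SNR = 6.02 N + 1.76: N_eff = (61.80 − 1.76)/6.02 = 9.9734.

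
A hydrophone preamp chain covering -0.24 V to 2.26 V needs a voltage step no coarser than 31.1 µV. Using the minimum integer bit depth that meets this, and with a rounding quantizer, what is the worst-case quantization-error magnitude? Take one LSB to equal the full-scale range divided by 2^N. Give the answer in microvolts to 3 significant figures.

9.54 µV

Span: 2.26 V − (-0.24 V) = 2.5 V.
Required number of levels: 2.5/31.1 µV = 80386; smallest N with 2^N ≥ that is 17.
Step size = 2.5/131072 V = 19.073 µV.
Half an LSB is 9.54 µV.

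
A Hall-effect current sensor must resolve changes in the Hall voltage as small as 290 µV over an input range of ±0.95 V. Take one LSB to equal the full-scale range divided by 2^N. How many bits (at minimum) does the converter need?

13 bits

Full-scale range = 0.95 V − (-0.95 V) = 1.9 V.
Required number of levels: 1.9/290 µV = 6551.7; smallest N with 2^N ≥ that is 13.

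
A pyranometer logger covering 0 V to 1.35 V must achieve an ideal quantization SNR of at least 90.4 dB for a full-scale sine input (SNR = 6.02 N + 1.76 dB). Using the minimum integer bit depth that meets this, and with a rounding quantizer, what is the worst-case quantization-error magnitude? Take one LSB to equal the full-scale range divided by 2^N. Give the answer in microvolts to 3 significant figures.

Span = 1.35 V.
N ≥ (90.4 − 1.76)/6.02 = 14.724 → N_min = 15.
One LSB is 1.35 V / 32768 = 41.199 µV.
Half an LSB is 20.6 µV.

20.6 µV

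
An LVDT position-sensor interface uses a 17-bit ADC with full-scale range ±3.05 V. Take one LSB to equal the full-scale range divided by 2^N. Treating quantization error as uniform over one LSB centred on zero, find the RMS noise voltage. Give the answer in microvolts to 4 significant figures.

Span: 3.05 V − (-3.05 V) = 6.1 V.
LSB = 6.1 V / 2^17 = 46.5393 µV.
RMS of a uniform error over width LSB is LSB/√12 = 13.43 µV.

13.43 µV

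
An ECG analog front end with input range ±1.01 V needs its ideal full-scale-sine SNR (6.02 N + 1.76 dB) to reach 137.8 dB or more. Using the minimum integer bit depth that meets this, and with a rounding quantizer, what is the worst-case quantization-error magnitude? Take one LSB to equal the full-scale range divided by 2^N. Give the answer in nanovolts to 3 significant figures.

The full-scale span is 1.01 − (-1.01) = 2.02 V.
N ≥ (137.8 − 1.76)/6.02 = 22.598 → N_min = 23.
One LSB is 2.02 V / 8388608 = 240.80 nV.
Half an LSB is 120 nV.

120 nV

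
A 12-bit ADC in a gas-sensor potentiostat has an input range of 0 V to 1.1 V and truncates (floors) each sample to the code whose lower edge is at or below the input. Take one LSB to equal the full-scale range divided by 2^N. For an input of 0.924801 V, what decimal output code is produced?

Full-scale range = 1.1 V. LSB = 1.1 V / 2^12 ≈ 268.6 µV.
(V_in − V_min) × 2^12/range = (0.924801 − (0)) × 4096/1.1 = 3443.623.
Floor → code = 3443.

3443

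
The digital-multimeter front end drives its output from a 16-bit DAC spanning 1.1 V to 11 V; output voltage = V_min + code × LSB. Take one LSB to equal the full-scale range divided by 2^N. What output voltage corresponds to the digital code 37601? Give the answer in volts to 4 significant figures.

Range = 11 − (1.1) = 9.9 V. LSB = 9.9 V / 2^16.
V_out = V_min + code × LSB = 1.1 V + 37601 × 9.9 V / 65536
      = 1.1 V + 5.68008 V = 6.78008 V.

6.780 V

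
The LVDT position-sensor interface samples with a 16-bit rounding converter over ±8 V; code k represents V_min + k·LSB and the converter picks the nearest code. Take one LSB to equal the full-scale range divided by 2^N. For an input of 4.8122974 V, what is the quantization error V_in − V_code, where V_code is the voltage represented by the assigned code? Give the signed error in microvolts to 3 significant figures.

Span: 8 V − (-8 V) = 16 V. LSB = 16 V / 2^16 ≈ 244.1 µV.
(4.8122974 − (-8)) / LSB = 12.8122974 × 65536/16 = 52479.1702. Nearest integer: k = 52479.
V_code = V_min + k × range/2^16 = -8 + 52479 × 16/65536 = 4.8122558594 V.
e = 4.8122974 − (4.8122558594) = +41.5 µV.

+41.5 µV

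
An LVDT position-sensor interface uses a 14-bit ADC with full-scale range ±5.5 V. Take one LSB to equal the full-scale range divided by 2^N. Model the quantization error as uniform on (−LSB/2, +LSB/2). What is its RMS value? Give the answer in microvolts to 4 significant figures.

193.8 µV

Span: 5.5 V − (-5.5 V) = 11 V.
LSB = 11 V / 2^14 = 0.671387 mV.
RMS of a uniform error over width LSB is LSB/√12 = 193.8 µV.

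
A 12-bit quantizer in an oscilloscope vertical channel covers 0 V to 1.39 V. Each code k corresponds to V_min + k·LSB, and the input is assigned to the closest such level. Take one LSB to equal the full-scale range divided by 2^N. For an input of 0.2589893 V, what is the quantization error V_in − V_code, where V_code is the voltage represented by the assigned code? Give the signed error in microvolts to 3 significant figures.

Range is 1.39 V. LSB = 1.39 V / 2^12 ≈ 339.4 µV.
Position in LSBs: (0.2589893 − (0)) × 4096/1.39 = 763.1800; rounding gives k = 763.
Reconstructed level: 0 + 763 × 1.39/4096 V = 0.2589282227 V.
V_in − V_code = 0.2589893 − (0.2589282227) = +61.1 µV.

+61.1 µV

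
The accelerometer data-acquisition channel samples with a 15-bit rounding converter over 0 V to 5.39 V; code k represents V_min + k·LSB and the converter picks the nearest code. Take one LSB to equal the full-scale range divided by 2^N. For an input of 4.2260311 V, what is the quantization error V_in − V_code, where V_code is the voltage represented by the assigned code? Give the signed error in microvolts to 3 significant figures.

−39.5 µV

Span = 5.39 V. LSB = 5.39 V / 2^15 ≈ 164.5 µV.
Position in LSBs: (4.2260311 − (0)) × 32768/5.39 = 25691.7601; rounding gives k = 25692.
Reconstructed level: 0 + 25692 × 5.39/32768 V = 4.2260705566 V.
e = 4.2260311 − (4.2260705566) = −39.5 µV.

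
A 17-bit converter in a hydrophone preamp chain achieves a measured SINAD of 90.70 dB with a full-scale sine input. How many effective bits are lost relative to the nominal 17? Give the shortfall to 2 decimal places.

N_eff = (90.70 − 1.76)/6.02 = 14.7741 bits.
Shortfall = 17 − 14.7741 = 2.2259 bits.

2.23 bits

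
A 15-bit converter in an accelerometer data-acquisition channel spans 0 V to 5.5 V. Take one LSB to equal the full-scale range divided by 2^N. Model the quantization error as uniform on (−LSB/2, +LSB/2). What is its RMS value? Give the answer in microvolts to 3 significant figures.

48.5 µV

V_FS = 5.5 V.
LSB = 5.5 V / 2^15 = 167.85 µV.
σ_q = LSB/√12 = 167.85 µV/3.4641 = 48.5 µV.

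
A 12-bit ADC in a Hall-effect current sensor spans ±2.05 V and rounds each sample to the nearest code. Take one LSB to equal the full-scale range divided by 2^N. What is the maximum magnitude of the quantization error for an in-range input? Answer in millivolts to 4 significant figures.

Full-scale range = 2.05 V − (-2.05 V) = 4.1 V.
Step size = 4.1/4096 V = 1.00098 mV.
A rounding quantizer has |error| ≤ LSB/2 = 0.5005 mV.

0.5005 mV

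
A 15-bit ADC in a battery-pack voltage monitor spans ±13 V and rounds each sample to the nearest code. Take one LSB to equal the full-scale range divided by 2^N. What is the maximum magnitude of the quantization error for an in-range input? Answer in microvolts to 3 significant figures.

397 µV

Span: 13 V − (-13 V) = 26 V.
One LSB is 26 V / 32768 = 0.79346 mV.
|e|_max = LSB/2 = 397 µV.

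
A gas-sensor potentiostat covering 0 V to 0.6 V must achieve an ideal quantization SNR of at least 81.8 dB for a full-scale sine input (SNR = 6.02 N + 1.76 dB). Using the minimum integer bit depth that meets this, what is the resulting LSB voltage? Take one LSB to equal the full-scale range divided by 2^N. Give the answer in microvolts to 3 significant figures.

Span = 0.6 V.
N ≥ (81.8 − 1.76)/6.02 = 13.296 → N_min = 14.
LSB = 0.6 V ÷ 2^14 = 0.6/16384 V = 36.6 µV.

36.6 µV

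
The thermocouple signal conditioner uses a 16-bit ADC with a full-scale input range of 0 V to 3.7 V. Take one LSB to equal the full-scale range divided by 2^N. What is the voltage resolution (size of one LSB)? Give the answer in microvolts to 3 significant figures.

56.5 µV

Full-scale range = 3.7 V.
2^16 = 65536 levels.
Step size = 3.7/65536 V = 56.5 µV.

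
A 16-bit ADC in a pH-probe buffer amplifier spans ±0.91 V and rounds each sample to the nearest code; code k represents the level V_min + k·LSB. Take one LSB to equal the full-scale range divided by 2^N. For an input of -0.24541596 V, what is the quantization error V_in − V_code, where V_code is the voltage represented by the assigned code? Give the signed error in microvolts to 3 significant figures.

Span: 0.91 V − (-0.91 V) = 1.82 V. LSB = 1.82 V / 2^16 ≈ 27.77 µV.
(-0.24541596 − (-0.91)) / LSB = 0.66458404 × 65536/1.82 = 23930.8679. Nearest integer: k = 23931.
V_code = -0.91 + (23931/65536) × 1.82 = -0.24541229248 V.
V_in − V_code = -0.24541596 − (-0.24541229248) = −3.67 µV.

−3.67 µV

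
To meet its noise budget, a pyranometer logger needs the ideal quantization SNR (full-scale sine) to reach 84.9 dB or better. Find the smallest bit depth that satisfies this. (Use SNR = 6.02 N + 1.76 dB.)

N ≥ (84.9 − 1.76)/6.02 = 13.811 → N_min = 14.

14 bits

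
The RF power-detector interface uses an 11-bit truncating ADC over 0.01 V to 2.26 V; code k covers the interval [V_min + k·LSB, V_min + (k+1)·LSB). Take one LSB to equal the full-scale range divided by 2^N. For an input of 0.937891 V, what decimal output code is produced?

The full-scale span is 2.26 − (0.01) = 2.25 V. LSB = 2.25 V / 2^11 ≈ 1.099 mV.
(V_in − V_min) × 2^11/range = (0.937891 − (0.01)) × 2048/2.25 = 844.587.
Floor → code = 844.

844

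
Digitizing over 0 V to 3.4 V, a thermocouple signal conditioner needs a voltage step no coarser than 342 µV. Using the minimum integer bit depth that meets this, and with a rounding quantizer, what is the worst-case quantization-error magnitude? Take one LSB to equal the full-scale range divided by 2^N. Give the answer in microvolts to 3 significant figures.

Span = 3.4 V.
Required number of levels: 3.4/342 µV = 9941.5; smallest N with 2^N ≥ that is 14.
LSB = 3.4 V / 2^14 = 207.52 µV.
|e|_max = LSB/2 = 104 µV.

104 µV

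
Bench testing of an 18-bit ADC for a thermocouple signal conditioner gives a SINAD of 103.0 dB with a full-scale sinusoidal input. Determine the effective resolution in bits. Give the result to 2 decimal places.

ENOB = (103.0 − 1.76)/6.02 = 16.8173 bits.

16.82 bits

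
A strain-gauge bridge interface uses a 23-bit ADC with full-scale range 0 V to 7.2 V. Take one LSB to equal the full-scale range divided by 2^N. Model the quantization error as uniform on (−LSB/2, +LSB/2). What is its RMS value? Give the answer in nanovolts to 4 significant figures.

247.8 nV

Full-scale range = 7.2 V.
Step size = 7.2/8388608 V = 0.858307 µV.
RMS of a uniform error over width LSB is LSB/√12 = 247.8 nV.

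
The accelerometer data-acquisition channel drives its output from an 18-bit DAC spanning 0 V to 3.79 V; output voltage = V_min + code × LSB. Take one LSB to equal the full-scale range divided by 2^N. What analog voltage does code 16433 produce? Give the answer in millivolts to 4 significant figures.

Range is 3.79 V. LSB = 3.79 V / 2^18.
V_out = 0 + 16433 × (3.79/262144) V
      = 0 + 0.237583 = 0.237583 V.

237.6 mV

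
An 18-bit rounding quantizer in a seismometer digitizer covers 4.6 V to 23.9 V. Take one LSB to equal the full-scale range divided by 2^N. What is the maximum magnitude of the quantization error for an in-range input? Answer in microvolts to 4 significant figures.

Span: 23.9 V − (4.6 V) = 19.3 V.
LSB = 19.3 V / 2^18 = 73.6237 µV.
Worst-case error for round-to-nearest is half an LSB: 36.81 µV.

36.81 µV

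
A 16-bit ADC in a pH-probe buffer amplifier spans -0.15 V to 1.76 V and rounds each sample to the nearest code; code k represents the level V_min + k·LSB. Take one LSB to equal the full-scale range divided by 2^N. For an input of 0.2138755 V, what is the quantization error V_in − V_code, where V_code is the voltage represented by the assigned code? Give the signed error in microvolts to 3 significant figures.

Range = 1.76 − (-0.15) = 1.91 V. LSB = 1.91 V / 2^16 ≈ 29.14 µV.
(V_in − V_min)/LSB = (0.2138755 − (-0.15)) × 65536/1.91 = 12485.3114 → nearest code k = 12485.
V_code = V_min + k × range/2^16 = -0.15 + 12485 × 1.91/65536 = 0.21386642456 V.
e = 0.2138755 − (0.21386642456) = +9.08 µV.

+9.08 µV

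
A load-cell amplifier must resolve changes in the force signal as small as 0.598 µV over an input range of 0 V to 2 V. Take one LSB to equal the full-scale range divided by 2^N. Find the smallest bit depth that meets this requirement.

Span = 2 V.
2 V / 0.598 µV = 3.344e6. Since 2^21 = 2097152 and 2^22 = 4194304, N = 22.

22 bits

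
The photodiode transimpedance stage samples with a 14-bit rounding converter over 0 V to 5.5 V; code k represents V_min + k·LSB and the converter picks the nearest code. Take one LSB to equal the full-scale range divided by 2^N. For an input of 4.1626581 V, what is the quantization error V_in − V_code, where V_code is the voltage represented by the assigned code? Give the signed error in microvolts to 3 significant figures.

+60.4 µV

Range is 5.5 V. LSB = 5.5 V / 2^14 ≈ 335.7 µV.
Position in LSBs: (4.1626581 − (0)) × 16384/5.5 = 12400.1801; rounding gives k = 12400.
V_code = V_min + k × range/2^14 = 0 + 12400 × 5.5/16384 = 4.1625976563 V.
Error = V_in − V_code = 4.1626581 − (4.1625976563) = +60.4 µV.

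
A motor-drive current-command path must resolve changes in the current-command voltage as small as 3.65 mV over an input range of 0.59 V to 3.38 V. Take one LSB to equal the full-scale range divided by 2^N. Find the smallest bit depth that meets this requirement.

10 bits

Full-scale range = 3.38 V − (0.59 V) = 2.79 V.
Required number of levels: 2.79/3.65 mV = 764.38; smallest N with 2^N ≥ that is 10.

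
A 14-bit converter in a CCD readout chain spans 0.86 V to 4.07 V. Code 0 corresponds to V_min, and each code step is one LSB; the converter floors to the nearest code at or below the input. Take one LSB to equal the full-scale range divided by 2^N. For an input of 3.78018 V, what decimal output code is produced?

14904

The full-scale span is 4.07 − (0.86) = 3.21 V. LSB = 3.21 V / 2^14 ≈ 195.9 µV.
code = ⌊(V_in − V_min)/LSB⌋ = ⌊(V_in − V_min) × 2^14 / range⌋
     = ⌊(3.78018 − (0.86)) × 16384 / 3.21⌋ = ⌊2.92018 × 16384/3.21⌋
     = ⌊14904.744⌋ = 14904.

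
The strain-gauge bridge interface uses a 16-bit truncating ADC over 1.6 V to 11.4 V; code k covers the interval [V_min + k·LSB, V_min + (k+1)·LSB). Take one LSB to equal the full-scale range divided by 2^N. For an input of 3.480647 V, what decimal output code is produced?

Span: 11.4 V − (1.6 V) = 9.8 V. LSB = 9.8 V / 2^16 ≈ 149.5 µV.
V_in − V_min = 3.480647 − (1.6) = 1.880647 V.
Divide by LSB: 1.880647 × 65536/9.8 = 12576.5390.
Truncating gives code 12576.

12576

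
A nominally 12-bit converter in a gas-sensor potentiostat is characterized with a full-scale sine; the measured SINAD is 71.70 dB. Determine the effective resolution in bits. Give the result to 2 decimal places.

Inverting SNR = 6.02 N + 1.76: N_eff = (71.70 − 1.76)/6.02 = 11.6179.

11.62 bits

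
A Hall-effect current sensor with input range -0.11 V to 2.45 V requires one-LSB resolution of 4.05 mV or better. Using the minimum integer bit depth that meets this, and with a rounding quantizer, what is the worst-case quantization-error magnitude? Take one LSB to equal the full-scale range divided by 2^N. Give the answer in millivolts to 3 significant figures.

1.25 mV

Full-scale range = 2.45 V − (-0.11 V) = 2.56 V.
Need 2^N ≥ 2.56 V / 4.05 mV = 632.1 → N_min = 10.
One LSB is 2.56 V / 1024 = 2.5000 mV.
Max error for round-to-nearest is LSB/2 = 1.25 mV.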